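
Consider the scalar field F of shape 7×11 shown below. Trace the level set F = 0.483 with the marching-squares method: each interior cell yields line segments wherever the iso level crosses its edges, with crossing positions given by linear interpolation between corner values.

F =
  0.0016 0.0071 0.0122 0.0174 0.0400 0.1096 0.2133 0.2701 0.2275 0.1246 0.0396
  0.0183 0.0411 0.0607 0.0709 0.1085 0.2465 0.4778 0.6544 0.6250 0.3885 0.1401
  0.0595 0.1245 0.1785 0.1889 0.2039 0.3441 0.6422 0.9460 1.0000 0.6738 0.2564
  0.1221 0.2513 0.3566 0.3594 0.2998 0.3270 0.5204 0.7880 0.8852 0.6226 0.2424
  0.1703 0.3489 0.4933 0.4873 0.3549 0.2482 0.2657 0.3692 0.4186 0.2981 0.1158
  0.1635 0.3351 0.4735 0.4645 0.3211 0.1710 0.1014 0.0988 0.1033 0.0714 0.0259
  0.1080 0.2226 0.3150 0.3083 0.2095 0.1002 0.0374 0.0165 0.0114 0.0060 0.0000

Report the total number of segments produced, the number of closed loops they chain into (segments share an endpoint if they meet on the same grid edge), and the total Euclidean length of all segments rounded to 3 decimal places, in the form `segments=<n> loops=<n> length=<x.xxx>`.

cell (0,6): code 0100 → (0.554,7.000)–(1.000,6.029)
cell (0,7): code 1100 → (0.643,8.000)–(0.554,7.000)
cell (0,8): code 1000 → (1.000,8.600)–(0.643,8.000)
cell (1,5): code 0100 → (1.032,6.000)–(2.000,5.466)
cell (1,6): code 1110 → (1.000,6.029)–(1.032,6.000)
cell (1,8): code 1101 → (1.331,9.000)–(1.000,8.600)
cell (1,9): code 1000 → (2.000,9.457)–(1.331,9.000)
cell (2,5): code 0110 → (2.000,5.466)–(3.000,5.807)
cell (2,9): code 1001 → (3.000,9.367)–(2.000,9.457)
cell (3,1): code 0100 → (3.925,2.000)–(4.000,1.929)
cell (3,2): code 1100 → (3.966,3.000)–(3.925,2.000)
cell (3,3): code 1000 → (4.000,3.032)–(3.966,3.000)
cell (3,5): code 0010 → (3.000,5.807)–(3.147,6.000)
cell (3,6): code 0011 → (3.147,6.000)–(3.728,7.000)
cell (3,7): code 0011 → (3.728,7.000)–(3.862,8.000)
cell (3,8): code 0011 → (3.862,8.000)–(3.430,9.000)
cell (3,9): code 0001 → (3.430,9.000)–(3.000,9.367)
cell (4,1): code 0010 → (4.000,1.929)–(4.520,2.000)
cell (4,2): code 0011 → (4.520,2.000)–(4.189,3.000)
cell (4,3): code 0001 → (4.189,3.000)–(4.000,3.032)
total: 20 segments, chained into 2 closed loop(s), length Σ = 14.293997

segments=20 loops=2 length=14.294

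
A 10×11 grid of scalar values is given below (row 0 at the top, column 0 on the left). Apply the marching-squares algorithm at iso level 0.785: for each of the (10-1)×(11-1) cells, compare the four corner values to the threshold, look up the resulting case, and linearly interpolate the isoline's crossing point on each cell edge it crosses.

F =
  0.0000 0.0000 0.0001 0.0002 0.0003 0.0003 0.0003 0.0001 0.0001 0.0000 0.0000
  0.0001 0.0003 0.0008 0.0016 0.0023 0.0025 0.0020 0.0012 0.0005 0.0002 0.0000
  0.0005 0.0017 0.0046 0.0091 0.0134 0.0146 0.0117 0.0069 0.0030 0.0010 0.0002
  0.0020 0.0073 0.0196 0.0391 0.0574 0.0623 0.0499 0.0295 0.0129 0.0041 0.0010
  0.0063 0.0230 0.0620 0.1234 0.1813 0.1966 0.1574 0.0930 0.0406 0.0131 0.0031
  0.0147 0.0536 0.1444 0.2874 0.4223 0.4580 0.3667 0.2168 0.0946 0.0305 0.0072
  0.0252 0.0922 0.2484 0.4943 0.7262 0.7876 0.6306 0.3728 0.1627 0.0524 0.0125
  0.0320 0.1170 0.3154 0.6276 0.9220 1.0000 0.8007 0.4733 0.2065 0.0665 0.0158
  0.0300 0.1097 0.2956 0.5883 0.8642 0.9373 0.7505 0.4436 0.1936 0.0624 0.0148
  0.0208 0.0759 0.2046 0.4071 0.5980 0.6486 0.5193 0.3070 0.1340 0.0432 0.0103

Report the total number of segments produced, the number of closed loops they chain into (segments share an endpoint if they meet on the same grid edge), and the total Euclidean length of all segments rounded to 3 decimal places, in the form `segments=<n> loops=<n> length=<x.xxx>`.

segments=12 loops=1 length=7.802

cell (5,4): code 0100 → (5.992,5.000)–(6.000,4.958)
cell (5,5): code 1000 → (6.000,5.017)–(5.992,5.000)
cell (6,3): code 0100 → (6.300,4.000)–(7.000,3.535)
cell (6,4): code 1110 → (6.000,4.958)–(6.300,4.000)
cell (6,5): code 1101 → (6.908,6.000)–(6.000,5.017)
cell (6,6): code 1000 → (7.000,6.048)–(6.908,6.000)
cell (7,3): code 0110 → (7.000,3.535)–(8.000,3.713)
cell (7,5): code 1011 → (8.000,5.815)–(7.313,6.000)
cell (7,6): code 0001 → (7.313,6.000)–(7.000,6.048)
cell (8,3): code 0010 → (8.000,3.713)–(8.298,4.000)
cell (8,4): code 0011 → (8.298,4.000)–(8.528,5.000)
cell (8,5): code 0001 → (8.528,5.000)–(8.000,5.815)
total: 12 segments, chained into 1 closed loop(s), length Σ = 7.802134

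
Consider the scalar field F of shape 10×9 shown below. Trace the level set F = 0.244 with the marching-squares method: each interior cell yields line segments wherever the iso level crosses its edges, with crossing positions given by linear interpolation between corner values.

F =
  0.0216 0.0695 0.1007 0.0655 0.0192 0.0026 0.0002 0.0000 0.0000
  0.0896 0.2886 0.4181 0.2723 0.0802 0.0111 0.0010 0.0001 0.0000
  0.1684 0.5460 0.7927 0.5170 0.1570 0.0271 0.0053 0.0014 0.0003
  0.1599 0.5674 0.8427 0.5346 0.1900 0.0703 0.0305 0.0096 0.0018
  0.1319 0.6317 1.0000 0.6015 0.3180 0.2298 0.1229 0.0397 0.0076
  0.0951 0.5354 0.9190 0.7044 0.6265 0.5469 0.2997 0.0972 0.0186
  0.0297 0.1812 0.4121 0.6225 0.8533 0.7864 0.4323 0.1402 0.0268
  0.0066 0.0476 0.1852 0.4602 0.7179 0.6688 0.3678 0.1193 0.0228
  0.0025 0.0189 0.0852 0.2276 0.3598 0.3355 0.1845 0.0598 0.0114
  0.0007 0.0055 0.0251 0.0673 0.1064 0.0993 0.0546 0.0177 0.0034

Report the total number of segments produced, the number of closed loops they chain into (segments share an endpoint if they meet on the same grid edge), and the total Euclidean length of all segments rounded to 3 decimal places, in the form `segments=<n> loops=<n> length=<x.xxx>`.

cell (0,0): code 0100 → (0.796,1.000)–(1.000,0.776)
cell (0,1): code 1100 → (0.451,2.000)–(0.796,1.000)
cell (0,2): code 1100 → (0.863,3.000)–(0.451,2.000)
cell (0,3): code 1000 → (1.000,3.147)–(0.863,3.000)
cell (1,0): code 0110 → (1.000,0.776)–(2.000,0.200)
cell (1,3): code 1001 → (2.000,3.758)–(1.000,3.147)
cell (2,0): code 0110 → (2.000,0.200)–(3.000,0.206)
cell (2,3): code 1001 → (3.000,3.843)–(2.000,3.758)
cell (3,0): code 0110 → (3.000,0.206)–(4.000,0.224)
cell (3,3): code 1101 → (3.422,4.000)–(3.000,3.843)
cell (3,4): code 1000 → (4.000,4.839)–(3.422,4.000)
cell (4,0): code 0110 → (4.000,0.224)–(5.000,0.338)
cell (4,4): code 1101 → (4.045,5.000)–(4.000,4.839)
cell (4,5): code 1100 → (4.685,6.000)–(4.045,5.000)
cell (4,6): code 1000 → (5.000,6.275)–(4.685,6.000)
cell (5,0): code 0010 → (5.000,0.338)–(5.823,1.000)
cell (5,1): code 0111 → (5.823,1.000)–(6.000,1.272)
cell (5,6): code 1001 → (6.000,6.645)–(5.000,6.275)
cell (6,1): code 0010 → (6.000,1.272)–(6.741,2.000)
cell (6,2): code 0111 → (6.741,2.000)–(7.000,2.214)
cell (6,6): code 1001 → (7.000,6.498)–(6.000,6.645)
cell (7,2): code 0010 → (7.000,2.214)–(7.929,3.000)
cell (7,3): code 0111 → (7.929,3.000)–(8.000,3.124)
cell (7,5): code 1011 → (8.000,5.606)–(7.675,6.000)
cell (7,6): code 0001 → (7.675,6.000)–(7.000,6.498)
cell (8,3): code 0010 → (8.000,3.124)–(8.457,4.000)
cell (8,4): code 0011 → (8.457,4.000)–(8.387,5.000)
cell (8,5): code 0001 → (8.387,5.000)–(8.000,5.606)
total: 28 segments, chained into 1 closed loop(s), length Σ = 22.472153

segments=28 loops=1 length=22.472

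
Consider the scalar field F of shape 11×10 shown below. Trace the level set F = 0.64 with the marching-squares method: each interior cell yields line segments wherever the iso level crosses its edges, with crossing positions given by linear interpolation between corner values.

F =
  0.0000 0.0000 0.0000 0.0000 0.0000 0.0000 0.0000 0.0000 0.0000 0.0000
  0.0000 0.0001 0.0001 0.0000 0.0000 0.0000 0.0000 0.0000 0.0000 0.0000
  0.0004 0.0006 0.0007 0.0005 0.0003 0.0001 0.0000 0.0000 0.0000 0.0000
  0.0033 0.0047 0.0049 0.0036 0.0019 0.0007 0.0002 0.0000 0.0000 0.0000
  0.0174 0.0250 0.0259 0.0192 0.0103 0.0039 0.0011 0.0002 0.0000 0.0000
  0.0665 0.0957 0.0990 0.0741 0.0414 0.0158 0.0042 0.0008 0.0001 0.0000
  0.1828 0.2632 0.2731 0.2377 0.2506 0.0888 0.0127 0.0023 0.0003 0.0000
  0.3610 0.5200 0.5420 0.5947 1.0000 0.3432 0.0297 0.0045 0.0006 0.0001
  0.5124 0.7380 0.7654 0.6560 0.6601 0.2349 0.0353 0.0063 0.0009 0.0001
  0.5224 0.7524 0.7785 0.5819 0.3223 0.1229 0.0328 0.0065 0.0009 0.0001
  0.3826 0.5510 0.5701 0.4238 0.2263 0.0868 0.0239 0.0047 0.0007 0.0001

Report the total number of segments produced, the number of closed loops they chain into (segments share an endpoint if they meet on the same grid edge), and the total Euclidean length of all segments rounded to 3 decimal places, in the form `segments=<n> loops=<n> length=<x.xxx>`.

cell (6,3): code 0100 → (6.520,4.000)–(7.000,3.112)
cell (6,4): code 1000 → (7.000,4.548)–(6.520,4.000)
cell (7,0): code 0100 → (7.550,1.000)–(8.000,0.566)
cell (7,1): code 1100 → (7.439,2.000)–(7.550,1.000)
cell (7,2): code 1100 → (7.739,3.000)–(7.439,2.000)
cell (7,3): code 1110 → (7.000,3.112)–(7.739,3.000)
cell (7,4): code 1001 → (8.000,4.047)–(7.000,4.548)
cell (8,0): code 0110 → (8.000,0.566)–(9.000,0.511)
cell (8,2): code 1011 → (9.000,2.704)–(8.216,3.000)
cell (8,3): code 0011 → (8.216,3.000)–(8.060,4.000)
cell (8,4): code 0001 → (8.060,4.000)–(8.000,4.047)
cell (9,0): code 0010 → (9.000,0.511)–(9.558,1.000)
cell (9,1): code 0011 → (9.558,1.000)–(9.665,2.000)
cell (9,2): code 0001 → (9.665,2.000)–(9.000,2.704)
total: 14 segments, chained into 1 closed loop(s), length Σ = 11.923431

segments=14 loops=1 length=11.923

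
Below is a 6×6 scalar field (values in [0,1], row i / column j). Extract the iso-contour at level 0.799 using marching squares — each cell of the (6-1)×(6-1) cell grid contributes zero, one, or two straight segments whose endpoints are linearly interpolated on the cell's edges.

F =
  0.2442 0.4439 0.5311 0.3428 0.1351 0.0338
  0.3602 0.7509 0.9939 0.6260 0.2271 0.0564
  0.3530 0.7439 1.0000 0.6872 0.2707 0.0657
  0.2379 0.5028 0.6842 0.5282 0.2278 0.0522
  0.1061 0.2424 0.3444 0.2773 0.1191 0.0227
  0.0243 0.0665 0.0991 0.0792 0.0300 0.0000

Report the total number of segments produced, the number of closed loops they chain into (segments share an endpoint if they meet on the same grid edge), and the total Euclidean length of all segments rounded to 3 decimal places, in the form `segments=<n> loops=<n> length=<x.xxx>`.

cell (0,1): code 0100 → (0.579,2.000)–(1.000,1.198)
cell (0,2): code 1000 → (1.000,2.530)–(0.579,2.000)
cell (1,1): code 0110 → (1.000,1.198)–(2.000,1.215)
cell (1,2): code 1001 → (2.000,2.643)–(1.000,2.530)
cell (2,1): code 0010 → (2.000,1.215)–(2.636,2.000)
cell (2,2): code 0001 → (2.636,2.000)–(2.000,2.643)
total: 6 segments, chained into 1 closed loop(s), length Σ = 5.504083

segments=6 loops=1 length=5.504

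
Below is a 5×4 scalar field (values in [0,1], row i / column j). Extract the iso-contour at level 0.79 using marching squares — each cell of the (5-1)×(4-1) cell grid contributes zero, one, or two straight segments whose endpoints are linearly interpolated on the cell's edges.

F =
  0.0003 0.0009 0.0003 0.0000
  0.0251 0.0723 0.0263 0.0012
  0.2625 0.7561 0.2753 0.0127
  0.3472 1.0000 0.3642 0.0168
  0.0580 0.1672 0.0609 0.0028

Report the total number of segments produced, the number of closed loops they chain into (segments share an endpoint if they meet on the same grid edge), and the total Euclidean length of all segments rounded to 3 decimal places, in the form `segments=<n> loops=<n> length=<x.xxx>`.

segments=4 loops=1 length=2.666

cell (2,0): code 0100 → (2.139,1.000)–(3.000,0.678)
cell (2,1): code 1000 → (3.000,1.330)–(2.139,1.000)
cell (3,0): code 0010 → (3.000,0.678)–(3.252,1.000)
cell (3,1): code 0001 → (3.252,1.000)–(3.000,1.330)
total: 4 segments, chained into 1 closed loop(s), length Σ = 2.665617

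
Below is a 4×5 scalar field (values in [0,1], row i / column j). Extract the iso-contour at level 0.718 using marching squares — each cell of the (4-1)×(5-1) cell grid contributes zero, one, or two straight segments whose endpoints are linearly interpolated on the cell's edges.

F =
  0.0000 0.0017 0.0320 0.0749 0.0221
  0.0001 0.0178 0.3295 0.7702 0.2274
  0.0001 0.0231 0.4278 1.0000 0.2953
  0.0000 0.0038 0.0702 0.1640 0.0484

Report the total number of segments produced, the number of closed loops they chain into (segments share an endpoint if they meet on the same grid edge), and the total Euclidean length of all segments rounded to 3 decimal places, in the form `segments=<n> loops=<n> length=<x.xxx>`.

cell (0,2): code 0100 → (0.925,3.000)–(1.000,2.882)
cell (0,3): code 1000 → (1.000,3.096)–(0.925,3.000)
cell (1,2): code 0110 → (1.000,2.882)–(2.000,2.507)
cell (1,3): code 1001 → (2.000,3.400)–(1.000,3.096)
cell (2,2): code 0010 → (2.000,2.507)–(2.337,3.000)
cell (2,3): code 0001 → (2.337,3.000)–(2.000,3.400)
total: 6 segments, chained into 1 closed loop(s), length Σ = 3.495807

segments=6 loops=1 length=3.496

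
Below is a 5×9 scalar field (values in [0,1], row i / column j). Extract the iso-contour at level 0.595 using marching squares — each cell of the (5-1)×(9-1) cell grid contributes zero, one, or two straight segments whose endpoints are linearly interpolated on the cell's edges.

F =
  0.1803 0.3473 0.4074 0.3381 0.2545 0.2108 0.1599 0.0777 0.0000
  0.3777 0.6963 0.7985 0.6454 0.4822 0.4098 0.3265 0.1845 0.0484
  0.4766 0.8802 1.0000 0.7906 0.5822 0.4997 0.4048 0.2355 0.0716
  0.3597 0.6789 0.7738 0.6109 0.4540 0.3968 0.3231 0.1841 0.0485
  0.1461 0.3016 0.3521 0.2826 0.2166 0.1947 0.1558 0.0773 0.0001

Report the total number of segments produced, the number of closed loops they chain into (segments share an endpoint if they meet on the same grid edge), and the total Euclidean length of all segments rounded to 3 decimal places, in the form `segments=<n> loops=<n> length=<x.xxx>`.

segments=12 loops=1 length=10.066

cell (0,0): code 0100 → (0.710,1.000)–(1.000,0.682)
cell (0,1): code 1100 → (0.480,2.000)–(0.710,1.000)
cell (0,2): code 1100 → (0.836,3.000)–(0.480,2.000)
cell (0,3): code 1000 → (1.000,3.309)–(0.836,3.000)
cell (1,0): code 0110 → (1.000,0.682)–(2.000,0.293)
cell (1,3): code 1001 → (2.000,3.939)–(1.000,3.309)
cell (2,0): code 0110 → (2.000,0.293)–(3.000,0.737)
cell (2,3): code 1001 → (3.000,3.101)–(2.000,3.939)
cell (3,0): code 0010 → (3.000,0.737)–(3.222,1.000)
cell (3,1): code 0011 → (3.222,1.000)–(3.424,2.000)
cell (3,2): code 0011 → (3.424,2.000)–(3.048,3.000)
cell (3,3): code 0001 → (3.048,3.000)–(3.000,3.101)
total: 12 segments, chained into 1 closed loop(s), length Σ = 10.065755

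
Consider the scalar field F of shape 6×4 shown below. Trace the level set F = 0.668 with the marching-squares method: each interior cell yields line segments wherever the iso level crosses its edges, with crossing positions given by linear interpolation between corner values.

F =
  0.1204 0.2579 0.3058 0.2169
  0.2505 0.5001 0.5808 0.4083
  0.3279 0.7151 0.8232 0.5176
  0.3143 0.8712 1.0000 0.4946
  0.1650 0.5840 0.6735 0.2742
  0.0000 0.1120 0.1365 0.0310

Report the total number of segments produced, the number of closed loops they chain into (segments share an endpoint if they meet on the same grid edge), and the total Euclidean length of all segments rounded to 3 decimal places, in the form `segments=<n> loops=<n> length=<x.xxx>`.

segments=10 loops=1 length=7.241

cell (1,0): code 0100 → (1.781,1.000)–(2.000,0.878)
cell (1,1): code 1100 → (1.360,2.000)–(1.781,1.000)
cell (1,2): code 1000 → (2.000,2.508)–(1.360,2.000)
cell (2,0): code 0110 → (2.000,0.878)–(3.000,0.635)
cell (2,2): code 1001 → (3.000,2.657)–(2.000,2.508)
cell (3,0): code 0010 → (3.000,0.635)–(3.708,1.000)
cell (3,1): code 0111 → (3.708,1.000)–(4.000,1.939)
cell (3,2): code 1001 → (4.000,2.014)–(3.000,2.657)
cell (4,1): code 0010 → (4.000,1.939)–(4.010,2.000)
cell (4,2): code 0001 → (4.010,2.000)–(4.000,2.014)
total: 10 segments, chained into 1 closed loop(s), length Σ = 7.240637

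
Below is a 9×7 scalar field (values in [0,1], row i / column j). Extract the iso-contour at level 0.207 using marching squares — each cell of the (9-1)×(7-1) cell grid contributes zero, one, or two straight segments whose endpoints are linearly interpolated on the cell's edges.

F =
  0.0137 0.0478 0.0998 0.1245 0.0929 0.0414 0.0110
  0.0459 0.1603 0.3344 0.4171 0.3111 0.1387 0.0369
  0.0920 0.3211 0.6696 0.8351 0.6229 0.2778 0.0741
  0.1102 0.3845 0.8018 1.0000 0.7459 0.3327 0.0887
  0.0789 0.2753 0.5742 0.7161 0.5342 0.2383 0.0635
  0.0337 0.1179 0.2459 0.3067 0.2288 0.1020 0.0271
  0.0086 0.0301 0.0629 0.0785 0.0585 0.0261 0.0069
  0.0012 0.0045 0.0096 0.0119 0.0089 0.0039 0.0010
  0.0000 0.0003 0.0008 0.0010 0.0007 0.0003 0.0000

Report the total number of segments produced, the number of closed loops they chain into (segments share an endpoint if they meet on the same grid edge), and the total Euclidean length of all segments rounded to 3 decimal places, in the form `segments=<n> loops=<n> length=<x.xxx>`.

segments=20 loops=1 length=15.890

cell (0,1): code 0100 → (0.457,2.000)–(1.000,1.268)
cell (0,2): code 1100 → (0.282,3.000)–(0.457,2.000)
cell (0,3): code 1100 → (0.523,4.000)–(0.282,3.000)
cell (0,4): code 1000 → (1.000,4.604)–(0.523,4.000)
cell (1,0): code 0100 → (1.290,1.000)–(2.000,0.502)
cell (1,1): code 1110 → (1.000,1.268)–(1.290,1.000)
cell (1,4): code 1101 → (1.491,5.000)–(1.000,4.604)
cell (1,5): code 1000 → (2.000,5.348)–(1.491,5.000)
cell (2,0): code 0110 → (2.000,0.502)–(3.000,0.353)
cell (2,5): code 1001 → (3.000,5.515)–(2.000,5.348)
cell (3,0): code 0110 → (3.000,0.353)–(4.000,0.652)
cell (3,5): code 1001 → (4.000,5.179)–(3.000,5.515)
cell (4,0): code 0010 → (4.000,0.652)–(4.434,1.000)
cell (4,1): code 0111 → (4.434,1.000)–(5.000,1.696)
cell (4,4): code 1011 → (5.000,4.172)–(4.230,5.000)
cell (4,5): code 0001 → (4.230,5.000)–(4.000,5.179)
cell (5,1): code 0010 → (5.000,1.696)–(5.213,2.000)
cell (5,2): code 0011 → (5.213,2.000)–(5.437,3.000)
cell (5,3): code 0011 → (5.437,3.000)–(5.128,4.000)
cell (5,4): code 0001 → (5.128,4.000)–(5.000,4.172)
total: 20 segments, chained into 1 closed loop(s), length Σ = 15.890125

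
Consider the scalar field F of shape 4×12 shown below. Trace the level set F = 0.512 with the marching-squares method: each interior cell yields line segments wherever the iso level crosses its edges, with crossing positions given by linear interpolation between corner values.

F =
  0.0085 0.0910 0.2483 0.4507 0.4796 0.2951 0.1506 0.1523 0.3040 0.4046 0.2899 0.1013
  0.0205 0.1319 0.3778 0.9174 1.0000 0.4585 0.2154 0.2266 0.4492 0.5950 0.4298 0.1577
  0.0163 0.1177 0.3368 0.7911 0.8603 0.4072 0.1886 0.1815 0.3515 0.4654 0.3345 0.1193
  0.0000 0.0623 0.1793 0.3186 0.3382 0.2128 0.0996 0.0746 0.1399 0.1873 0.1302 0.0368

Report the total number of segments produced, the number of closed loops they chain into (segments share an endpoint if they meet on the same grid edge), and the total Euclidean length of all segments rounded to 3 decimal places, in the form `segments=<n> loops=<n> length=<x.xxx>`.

cell (0,2): code 0100 → (0.131,3.000)–(1.000,2.249)
cell (0,3): code 1100 → (0.062,4.000)–(0.131,3.000)
cell (0,4): code 1000 → (1.000,4.901)–(0.062,4.000)
cell (0,8): code 0100 → (0.564,9.000)–(1.000,8.431)
cell (0,9): code 1000 → (1.000,9.502)–(0.564,9.000)
cell (1,2): code 0110 → (1.000,2.249)–(2.000,2.386)
cell (1,4): code 1001 → (2.000,4.769)–(1.000,4.901)
cell (1,8): code 0010 → (1.000,8.431)–(1.640,9.000)
cell (1,9): code 0001 → (1.640,9.000)–(1.000,9.502)
cell (2,2): code 0010 → (2.000,2.386)–(2.591,3.000)
cell (2,3): code 0011 → (2.591,3.000)–(2.667,4.000)
cell (2,4): code 0001 → (2.667,4.000)–(2.000,4.769)
total: 12 segments, chained into 2 closed loop(s), length Σ = 11.395550

segments=12 loops=2 length=11.396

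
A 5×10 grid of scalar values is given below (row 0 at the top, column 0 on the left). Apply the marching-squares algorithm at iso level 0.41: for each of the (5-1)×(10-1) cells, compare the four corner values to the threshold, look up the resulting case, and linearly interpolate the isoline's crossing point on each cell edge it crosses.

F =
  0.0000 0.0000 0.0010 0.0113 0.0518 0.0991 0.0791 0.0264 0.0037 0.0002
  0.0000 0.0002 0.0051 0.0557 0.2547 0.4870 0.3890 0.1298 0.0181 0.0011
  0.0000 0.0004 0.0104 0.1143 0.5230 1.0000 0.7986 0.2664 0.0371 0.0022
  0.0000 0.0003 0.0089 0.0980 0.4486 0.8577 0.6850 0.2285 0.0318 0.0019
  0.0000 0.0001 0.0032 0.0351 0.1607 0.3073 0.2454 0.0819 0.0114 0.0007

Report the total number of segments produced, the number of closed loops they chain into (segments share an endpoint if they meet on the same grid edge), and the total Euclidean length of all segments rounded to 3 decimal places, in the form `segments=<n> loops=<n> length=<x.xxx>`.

cell (0,4): code 0100 → (0.801,5.000)–(1.000,4.669)
cell (0,5): code 1000 → (1.000,5.786)–(0.801,5.000)
cell (1,3): code 0100 → (1.579,4.000)–(2.000,3.724)
cell (1,4): code 1110 → (1.000,4.669)–(1.579,4.000)
cell (1,5): code 1101 → (1.051,6.000)–(1.000,5.786)
cell (1,6): code 1000 → (2.000,6.730)–(1.051,6.000)
cell (2,3): code 0110 → (2.000,3.724)–(3.000,3.890)
cell (2,6): code 1001 → (3.000,6.602)–(2.000,6.730)
cell (3,3): code 0010 → (3.000,3.890)–(3.134,4.000)
cell (3,4): code 0011 → (3.134,4.000)–(3.813,5.000)
cell (3,5): code 0011 → (3.813,5.000)–(3.626,6.000)
cell (3,6): code 0001 → (3.626,6.000)–(3.000,6.602)
total: 12 segments, chained into 1 closed loop(s), length Σ = 9.292632

segments=12 loops=1 length=9.293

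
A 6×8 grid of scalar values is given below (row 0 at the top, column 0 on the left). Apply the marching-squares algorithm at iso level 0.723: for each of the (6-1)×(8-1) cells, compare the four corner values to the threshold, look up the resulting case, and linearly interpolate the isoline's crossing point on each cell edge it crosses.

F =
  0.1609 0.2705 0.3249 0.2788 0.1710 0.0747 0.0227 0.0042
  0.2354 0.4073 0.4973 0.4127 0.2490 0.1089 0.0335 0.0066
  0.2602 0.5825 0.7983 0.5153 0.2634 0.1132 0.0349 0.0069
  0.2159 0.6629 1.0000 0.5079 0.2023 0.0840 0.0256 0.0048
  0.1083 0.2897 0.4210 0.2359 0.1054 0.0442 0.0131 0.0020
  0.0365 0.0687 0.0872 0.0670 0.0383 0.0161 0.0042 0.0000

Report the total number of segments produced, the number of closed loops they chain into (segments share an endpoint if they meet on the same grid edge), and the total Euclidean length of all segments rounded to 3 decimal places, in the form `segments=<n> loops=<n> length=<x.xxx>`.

segments=6 loops=1 length=4.633

cell (1,1): code 0100 → (1.750,2.000)–(2.000,1.651)
cell (1,2): code 1000 → (2.000,2.266)–(1.750,2.000)
cell (2,1): code 0110 → (2.000,1.651)–(3.000,1.178)
cell (2,2): code 1001 → (3.000,2.563)–(2.000,2.266)
cell (3,1): code 0010 → (3.000,1.178)–(3.478,2.000)
cell (3,2): code 0001 → (3.478,2.000)–(3.000,2.563)
total: 6 segments, chained into 1 closed loop(s), length Σ = 4.633379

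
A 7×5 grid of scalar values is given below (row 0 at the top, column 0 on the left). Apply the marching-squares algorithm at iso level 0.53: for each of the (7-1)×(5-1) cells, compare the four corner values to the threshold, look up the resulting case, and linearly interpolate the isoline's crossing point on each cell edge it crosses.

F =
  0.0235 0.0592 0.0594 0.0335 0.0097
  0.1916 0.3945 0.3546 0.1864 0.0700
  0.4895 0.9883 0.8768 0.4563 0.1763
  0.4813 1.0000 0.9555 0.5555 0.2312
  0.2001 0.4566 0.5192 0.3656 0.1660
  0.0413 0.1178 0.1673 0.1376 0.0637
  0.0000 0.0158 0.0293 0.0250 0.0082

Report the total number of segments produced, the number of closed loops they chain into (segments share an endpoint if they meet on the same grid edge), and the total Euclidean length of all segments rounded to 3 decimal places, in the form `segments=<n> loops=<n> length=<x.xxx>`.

segments=10 loops=1 length=9.018

cell (1,0): code 0100 → (1.228,1.000)–(2.000,0.081)
cell (1,1): code 1100 → (1.336,2.000)–(1.228,1.000)
cell (1,2): code 1000 → (2.000,2.825)–(1.336,2.000)
cell (2,0): code 0110 → (2.000,0.081)–(3.000,0.094)
cell (2,2): code 1101 → (2.743,3.000)–(2.000,2.825)
cell (2,3): code 1000 → (3.000,3.079)–(2.743,3.000)
cell (3,0): code 0010 → (3.000,0.094)–(3.865,1.000)
cell (3,1): code 0011 → (3.865,1.000)–(3.975,2.000)
cell (3,2): code 0011 → (3.975,2.000)–(3.134,3.000)
cell (3,3): code 0001 → (3.134,3.000)–(3.000,3.079)
total: 10 segments, chained into 1 closed loop(s), length Σ = 9.017784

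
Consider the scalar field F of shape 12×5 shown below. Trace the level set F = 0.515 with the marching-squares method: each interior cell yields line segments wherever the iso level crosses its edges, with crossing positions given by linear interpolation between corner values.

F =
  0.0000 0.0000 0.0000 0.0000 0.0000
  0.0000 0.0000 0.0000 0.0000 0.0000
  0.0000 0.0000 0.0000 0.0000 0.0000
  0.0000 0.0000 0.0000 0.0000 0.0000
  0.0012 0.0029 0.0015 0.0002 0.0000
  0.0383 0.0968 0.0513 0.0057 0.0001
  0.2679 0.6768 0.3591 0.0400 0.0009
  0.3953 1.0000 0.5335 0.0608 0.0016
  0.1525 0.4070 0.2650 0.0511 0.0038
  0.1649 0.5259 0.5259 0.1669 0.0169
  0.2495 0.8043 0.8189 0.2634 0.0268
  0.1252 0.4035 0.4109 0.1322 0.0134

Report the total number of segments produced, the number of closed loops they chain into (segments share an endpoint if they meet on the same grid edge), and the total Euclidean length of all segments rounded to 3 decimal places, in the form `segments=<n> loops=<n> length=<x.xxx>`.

cell (5,0): code 0100 → (5.721,1.000)–(6.000,0.604)
cell (5,1): code 1000 → (6.000,1.509)–(5.721,1.000)
cell (6,0): code 0110 → (6.000,0.604)–(7.000,0.198)
cell (6,1): code 1101 → (6.894,2.000)–(6.000,1.509)
cell (6,2): code 1000 → (7.000,2.039)–(6.894,2.000)
cell (7,0): code 0010 → (7.000,0.198)–(7.818,1.000)
cell (7,1): code 0011 → (7.818,1.000)–(7.069,2.000)
cell (7,2): code 0001 → (7.069,2.000)–(7.000,2.039)
cell (8,0): code 0100 → (8.908,1.000)–(9.000,0.970)
cell (8,1): code 1100 → (8.958,2.000)–(8.908,1.000)
cell (8,2): code 1000 → (9.000,2.030)–(8.958,2.000)
cell (9,0): code 0110 → (9.000,0.970)–(10.000,0.479)
cell (9,2): code 1001 → (10.000,2.547)–(9.000,2.030)
cell (10,0): code 0010 → (10.000,0.479)–(10.722,1.000)
cell (10,1): code 0011 → (10.722,1.000)–(10.745,2.000)
cell (10,2): code 0001 → (10.745,2.000)–(10.000,2.547)
total: 16 segments, chained into 2 closed loop(s), length Σ = 11.955262

segments=16 loops=2 length=11.955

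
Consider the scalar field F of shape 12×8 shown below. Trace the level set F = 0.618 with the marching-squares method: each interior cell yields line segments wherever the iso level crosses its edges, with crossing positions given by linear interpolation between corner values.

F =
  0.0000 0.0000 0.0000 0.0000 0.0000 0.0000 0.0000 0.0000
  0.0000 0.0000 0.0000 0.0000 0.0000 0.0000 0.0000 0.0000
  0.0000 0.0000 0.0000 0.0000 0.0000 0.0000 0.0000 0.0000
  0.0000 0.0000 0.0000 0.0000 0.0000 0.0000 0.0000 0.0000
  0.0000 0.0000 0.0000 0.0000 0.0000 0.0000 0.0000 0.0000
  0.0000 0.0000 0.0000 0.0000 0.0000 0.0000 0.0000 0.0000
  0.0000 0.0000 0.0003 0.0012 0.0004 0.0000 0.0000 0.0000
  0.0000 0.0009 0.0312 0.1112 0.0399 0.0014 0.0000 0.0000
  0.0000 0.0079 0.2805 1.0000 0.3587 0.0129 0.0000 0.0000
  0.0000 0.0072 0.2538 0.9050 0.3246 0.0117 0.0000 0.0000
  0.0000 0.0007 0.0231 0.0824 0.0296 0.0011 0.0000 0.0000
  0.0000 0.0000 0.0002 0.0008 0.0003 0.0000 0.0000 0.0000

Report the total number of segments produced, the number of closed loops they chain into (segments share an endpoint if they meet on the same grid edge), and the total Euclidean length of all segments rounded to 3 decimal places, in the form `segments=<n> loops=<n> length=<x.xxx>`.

cell (7,2): code 0100 → (7.570,3.000)–(8.000,2.469)
cell (7,3): code 1000 → (8.000,3.596)–(7.570,3.000)
cell (8,2): code 0110 → (8.000,2.469)–(9.000,2.559)
cell (8,3): code 1001 → (9.000,3.494)–(8.000,3.596)
cell (9,2): code 0010 → (9.000,2.559)–(9.349,3.000)
cell (9,3): code 0001 → (9.349,3.000)–(9.000,3.494)
total: 6 segments, chained into 1 closed loop(s), length Σ = 4.594070

segments=6 loops=1 length=4.594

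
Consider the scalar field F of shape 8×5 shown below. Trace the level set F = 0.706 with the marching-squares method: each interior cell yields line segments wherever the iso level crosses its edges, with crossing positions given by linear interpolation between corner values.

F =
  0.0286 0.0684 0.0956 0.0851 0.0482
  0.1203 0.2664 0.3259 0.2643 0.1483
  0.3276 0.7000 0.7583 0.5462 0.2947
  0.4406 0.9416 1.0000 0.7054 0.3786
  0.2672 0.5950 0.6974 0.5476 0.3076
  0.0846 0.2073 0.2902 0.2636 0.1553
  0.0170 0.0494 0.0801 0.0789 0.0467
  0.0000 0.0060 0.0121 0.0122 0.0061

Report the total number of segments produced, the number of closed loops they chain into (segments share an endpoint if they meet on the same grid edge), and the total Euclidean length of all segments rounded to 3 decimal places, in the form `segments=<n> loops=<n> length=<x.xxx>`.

segments=8 loops=1 length=6.880

cell (1,1): code 0100 → (1.879,2.000)–(2.000,1.103)
cell (1,2): code 1000 → (2.000,2.247)–(1.879,2.000)
cell (2,0): code 0100 → (2.025,1.000)–(3.000,0.530)
cell (2,1): code 1110 → (2.000,1.103)–(2.025,1.000)
cell (2,2): code 1001 → (3.000,2.998)–(2.000,2.247)
cell (3,0): code 0010 → (3.000,0.530)–(3.680,1.000)
cell (3,1): code 0011 → (3.680,1.000)–(3.972,2.000)
cell (3,2): code 0001 → (3.972,2.000)–(3.000,2.998)
total: 8 segments, chained into 1 closed loop(s), length Σ = 6.880256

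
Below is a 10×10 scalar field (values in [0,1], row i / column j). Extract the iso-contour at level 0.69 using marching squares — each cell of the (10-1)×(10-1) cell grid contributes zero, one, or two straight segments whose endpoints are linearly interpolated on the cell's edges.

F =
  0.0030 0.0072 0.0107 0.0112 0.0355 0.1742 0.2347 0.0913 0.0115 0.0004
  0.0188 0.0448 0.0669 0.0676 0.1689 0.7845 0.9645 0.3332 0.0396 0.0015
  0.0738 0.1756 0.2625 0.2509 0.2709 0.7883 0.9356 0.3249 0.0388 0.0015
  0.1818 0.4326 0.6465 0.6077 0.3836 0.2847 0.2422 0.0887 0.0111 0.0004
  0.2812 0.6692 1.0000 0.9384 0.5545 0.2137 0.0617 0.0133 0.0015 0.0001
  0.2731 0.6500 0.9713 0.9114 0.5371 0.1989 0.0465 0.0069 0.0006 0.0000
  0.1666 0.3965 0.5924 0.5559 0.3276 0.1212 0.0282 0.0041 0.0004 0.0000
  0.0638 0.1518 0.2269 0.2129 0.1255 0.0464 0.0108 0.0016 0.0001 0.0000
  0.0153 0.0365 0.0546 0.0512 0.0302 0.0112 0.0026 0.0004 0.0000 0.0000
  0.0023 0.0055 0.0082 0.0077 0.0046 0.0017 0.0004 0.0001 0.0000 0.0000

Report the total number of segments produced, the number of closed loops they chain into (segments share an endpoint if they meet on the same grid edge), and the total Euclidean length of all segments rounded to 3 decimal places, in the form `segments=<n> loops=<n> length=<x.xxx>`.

segments=16 loops=2 length=13.939

cell (0,4): code 0100 → (0.845,5.000)–(1.000,4.846)
cell (0,5): code 1100 → (0.624,6.000)–(0.845,5.000)
cell (0,6): code 1000 → (1.000,6.435)–(0.624,6.000)
cell (1,4): code 0110 → (1.000,4.846)–(2.000,4.810)
cell (1,6): code 1001 → (2.000,6.402)–(1.000,6.435)
cell (2,4): code 0010 → (2.000,4.810)–(2.195,5.000)
cell (2,5): code 0011 → (2.195,5.000)–(2.354,6.000)
cell (2,6): code 0001 → (2.354,6.000)–(2.000,6.402)
cell (3,1): code 0100 → (3.123,2.000)–(4.000,1.063)
cell (3,2): code 1100 → (3.249,3.000)–(3.123,2.000)
cell (3,3): code 1000 → (4.000,3.647)–(3.249,3.000)
cell (4,1): code 0110 → (4.000,1.063)–(5.000,1.124)
cell (4,3): code 1001 → (5.000,3.592)–(4.000,3.647)
cell (5,1): code 0010 → (5.000,1.124)–(5.742,2.000)
cell (5,2): code 0011 → (5.742,2.000)–(5.623,3.000)
cell (5,3): code 0001 → (5.623,3.000)–(5.000,3.592)
total: 16 segments, chained into 2 closed loop(s), length Σ = 13.939322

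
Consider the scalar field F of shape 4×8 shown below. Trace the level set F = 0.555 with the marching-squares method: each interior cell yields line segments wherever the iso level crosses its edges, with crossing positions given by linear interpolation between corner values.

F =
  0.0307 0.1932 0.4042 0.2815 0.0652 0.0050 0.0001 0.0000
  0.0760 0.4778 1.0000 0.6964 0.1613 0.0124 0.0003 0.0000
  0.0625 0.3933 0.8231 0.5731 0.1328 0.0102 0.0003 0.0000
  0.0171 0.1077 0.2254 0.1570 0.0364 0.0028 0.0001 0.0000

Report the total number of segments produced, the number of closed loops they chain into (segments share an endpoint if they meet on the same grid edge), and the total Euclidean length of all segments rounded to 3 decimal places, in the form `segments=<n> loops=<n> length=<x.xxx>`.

cell (0,1): code 0100 → (0.253,2.000)–(1.000,1.148)
cell (0,2): code 1100 → (0.659,3.000)–(0.253,2.000)
cell (0,3): code 1000 → (1.000,3.264)–(0.659,3.000)
cell (1,1): code 0110 → (1.000,1.148)–(2.000,1.376)
cell (1,3): code 1001 → (2.000,3.041)–(1.000,3.264)
cell (2,1): code 0010 → (2.000,1.376)–(2.449,2.000)
cell (2,2): code 0011 → (2.449,2.000)–(2.043,3.000)
cell (2,3): code 0001 → (2.043,3.000)–(2.000,3.041)
total: 8 segments, chained into 1 closed loop(s), length Σ = 6.601133

segments=8 loops=1 length=6.601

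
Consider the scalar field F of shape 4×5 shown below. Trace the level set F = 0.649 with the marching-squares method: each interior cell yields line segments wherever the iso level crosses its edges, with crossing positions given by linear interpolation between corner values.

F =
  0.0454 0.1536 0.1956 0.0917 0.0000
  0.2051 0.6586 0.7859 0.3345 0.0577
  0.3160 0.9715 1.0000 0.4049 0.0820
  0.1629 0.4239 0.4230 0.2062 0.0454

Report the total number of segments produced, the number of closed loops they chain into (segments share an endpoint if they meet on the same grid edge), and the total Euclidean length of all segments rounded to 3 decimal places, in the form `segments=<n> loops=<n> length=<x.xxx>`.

segments=8 loops=1 length=6.193

cell (0,0): code 0100 → (0.981,1.000)–(1.000,0.979)
cell (0,1): code 1100 → (0.768,2.000)–(0.981,1.000)
cell (0,2): code 1000 → (1.000,2.303)–(0.768,2.000)
cell (1,0): code 0110 → (1.000,0.979)–(2.000,0.508)
cell (1,2): code 1001 → (2.000,2.590)–(1.000,2.303)
cell (2,0): code 0010 → (2.000,0.508)–(2.589,1.000)
cell (2,1): code 0011 → (2.589,1.000)–(2.608,2.000)
cell (2,2): code 0001 → (2.608,2.000)–(2.000,2.590)
total: 8 segments, chained into 1 closed loop(s), length Σ = 6.193085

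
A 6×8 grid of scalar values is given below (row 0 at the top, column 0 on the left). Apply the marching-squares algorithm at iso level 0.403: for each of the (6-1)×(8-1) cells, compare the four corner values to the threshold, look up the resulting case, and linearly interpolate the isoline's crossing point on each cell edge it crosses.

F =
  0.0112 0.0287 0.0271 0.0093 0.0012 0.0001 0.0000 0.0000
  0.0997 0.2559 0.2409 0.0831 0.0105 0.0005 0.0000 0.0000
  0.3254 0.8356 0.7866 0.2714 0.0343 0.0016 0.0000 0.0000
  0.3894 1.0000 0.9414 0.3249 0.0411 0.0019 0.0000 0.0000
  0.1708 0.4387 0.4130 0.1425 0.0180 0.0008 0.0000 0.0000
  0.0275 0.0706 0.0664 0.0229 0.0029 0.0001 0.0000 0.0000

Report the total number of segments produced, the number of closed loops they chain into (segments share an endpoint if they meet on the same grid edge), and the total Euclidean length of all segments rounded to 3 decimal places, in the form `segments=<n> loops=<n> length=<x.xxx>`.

cell (1,0): code 0100 → (1.254,1.000)–(2.000,0.152)
cell (1,1): code 1100 → (1.297,2.000)–(1.254,1.000)
cell (1,2): code 1000 → (2.000,2.745)–(1.297,2.000)
cell (2,0): code 0110 → (2.000,0.152)–(3.000,0.022)
cell (2,2): code 1001 → (3.000,2.873)–(2.000,2.745)
cell (3,0): code 0110 → (3.000,0.022)–(4.000,0.867)
cell (3,2): code 1001 → (4.000,2.037)–(3.000,2.873)
cell (4,0): code 0010 → (4.000,0.867)–(4.097,1.000)
cell (4,1): code 0011 → (4.097,1.000)–(4.029,2.000)
cell (4,2): code 0001 → (4.029,2.000)–(4.000,2.037)
total: 10 segments, chained into 1 closed loop(s), length Σ = 8.997611

segments=10 loops=1 length=8.998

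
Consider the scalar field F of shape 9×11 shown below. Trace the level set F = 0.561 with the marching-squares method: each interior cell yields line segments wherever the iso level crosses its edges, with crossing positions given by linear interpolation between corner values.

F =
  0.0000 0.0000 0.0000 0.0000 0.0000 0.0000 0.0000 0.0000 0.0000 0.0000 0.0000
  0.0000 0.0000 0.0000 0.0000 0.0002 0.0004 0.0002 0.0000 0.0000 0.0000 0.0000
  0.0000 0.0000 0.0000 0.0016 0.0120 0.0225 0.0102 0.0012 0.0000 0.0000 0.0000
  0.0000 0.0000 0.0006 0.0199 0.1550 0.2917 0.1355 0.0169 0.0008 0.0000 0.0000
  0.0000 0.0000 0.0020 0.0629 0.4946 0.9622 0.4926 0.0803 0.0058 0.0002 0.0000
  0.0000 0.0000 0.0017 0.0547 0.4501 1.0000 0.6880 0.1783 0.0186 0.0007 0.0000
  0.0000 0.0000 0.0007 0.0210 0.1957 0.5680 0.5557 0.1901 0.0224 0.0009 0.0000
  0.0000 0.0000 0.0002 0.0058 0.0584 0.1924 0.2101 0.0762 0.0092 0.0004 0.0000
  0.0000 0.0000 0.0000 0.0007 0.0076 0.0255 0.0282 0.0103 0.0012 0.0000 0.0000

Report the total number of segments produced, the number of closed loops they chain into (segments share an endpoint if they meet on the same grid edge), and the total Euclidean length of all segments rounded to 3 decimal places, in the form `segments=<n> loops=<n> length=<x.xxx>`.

segments=10 loops=1 length=7.454

cell (3,4): code 0100 → (3.402,5.000)–(4.000,4.142)
cell (3,5): code 1000 → (4.000,5.854)–(3.402,5.000)
cell (4,4): code 0110 → (4.000,4.142)–(5.000,4.202)
cell (4,5): code 1101 → (4.350,6.000)–(4.000,5.854)
cell (4,6): code 1000 → (5.000,6.249)–(4.350,6.000)
cell (5,4): code 0110 → (5.000,4.202)–(6.000,4.981)
cell (5,5): code 1011 → (6.000,5.569)–(5.960,6.000)
cell (5,6): code 0001 → (5.960,6.000)–(5.000,6.249)
cell (6,4): code 0010 → (6.000,4.981)–(6.019,5.000)
cell (6,5): code 0001 → (6.019,5.000)–(6.000,5.569)
total: 10 segments, chained into 1 closed loop(s), length Σ = 7.454399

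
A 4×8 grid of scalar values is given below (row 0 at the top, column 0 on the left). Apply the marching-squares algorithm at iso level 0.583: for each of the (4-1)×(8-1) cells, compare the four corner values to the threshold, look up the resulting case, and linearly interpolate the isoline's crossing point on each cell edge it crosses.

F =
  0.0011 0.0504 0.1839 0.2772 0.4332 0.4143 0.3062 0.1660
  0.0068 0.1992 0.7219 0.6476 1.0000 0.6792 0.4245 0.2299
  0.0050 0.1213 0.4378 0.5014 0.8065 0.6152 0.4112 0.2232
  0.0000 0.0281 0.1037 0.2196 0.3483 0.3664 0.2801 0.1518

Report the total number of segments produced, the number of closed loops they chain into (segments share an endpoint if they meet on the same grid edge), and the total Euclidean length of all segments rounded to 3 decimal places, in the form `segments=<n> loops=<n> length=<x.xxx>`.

segments=12 loops=1 length=9.459

cell (0,1): code 0100 → (0.742,2.000)–(1.000,1.734)
cell (0,2): code 1100 → (0.826,3.000)–(0.742,2.000)
cell (0,3): code 1100 → (0.264,4.000)–(0.826,3.000)
cell (0,4): code 1100 → (0.637,5.000)–(0.264,4.000)
cell (0,5): code 1000 → (1.000,5.378)–(0.637,5.000)
cell (1,1): code 0010 → (1.000,1.734)–(1.489,2.000)
cell (1,2): code 0011 → (1.489,2.000)–(1.442,3.000)
cell (1,3): code 0111 → (1.442,3.000)–(2.000,3.267)
cell (1,5): code 1001 → (2.000,5.158)–(1.000,5.378)
cell (2,3): code 0010 → (2.000,3.267)–(2.488,4.000)
cell (2,4): code 0011 → (2.488,4.000)–(2.129,5.000)
cell (2,5): code 0001 → (2.129,5.000)–(2.000,5.158)
total: 12 segments, chained into 1 closed loop(s), length Σ = 9.458713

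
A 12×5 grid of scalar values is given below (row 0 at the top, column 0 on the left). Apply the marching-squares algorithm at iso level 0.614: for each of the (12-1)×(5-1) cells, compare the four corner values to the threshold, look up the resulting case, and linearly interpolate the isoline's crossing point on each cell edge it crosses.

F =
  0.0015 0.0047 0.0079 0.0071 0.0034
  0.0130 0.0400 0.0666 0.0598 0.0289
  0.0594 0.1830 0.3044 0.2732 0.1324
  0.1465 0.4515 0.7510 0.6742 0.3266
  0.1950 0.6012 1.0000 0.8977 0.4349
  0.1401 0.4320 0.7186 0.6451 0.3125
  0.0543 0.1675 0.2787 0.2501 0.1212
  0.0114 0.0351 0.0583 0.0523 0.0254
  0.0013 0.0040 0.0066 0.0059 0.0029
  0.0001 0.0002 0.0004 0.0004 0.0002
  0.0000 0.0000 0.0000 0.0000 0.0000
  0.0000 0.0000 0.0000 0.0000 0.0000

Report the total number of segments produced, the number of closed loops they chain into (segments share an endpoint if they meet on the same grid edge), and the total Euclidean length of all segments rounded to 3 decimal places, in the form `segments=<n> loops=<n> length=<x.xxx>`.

segments=10 loops=1 length=7.872

cell (2,1): code 0100 → (2.693,2.000)–(3.000,1.543)
cell (2,2): code 1100 → (2.850,3.000)–(2.693,2.000)
cell (2,3): code 1000 → (3.000,3.173)–(2.850,3.000)
cell (3,1): code 0110 → (3.000,1.543)–(4.000,1.032)
cell (3,3): code 1001 → (4.000,3.613)–(3.000,3.173)
cell (4,1): code 0110 → (4.000,1.032)–(5.000,1.635)
cell (4,3): code 1001 → (5.000,3.094)–(4.000,3.613)
cell (5,1): code 0010 → (5.000,1.635)–(5.238,2.000)
cell (5,2): code 0011 → (5.238,2.000)–(5.079,3.000)
cell (5,3): code 0001 → (5.079,3.000)–(5.000,3.094)
total: 10 segments, chained into 1 closed loop(s), length Σ = 7.872358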